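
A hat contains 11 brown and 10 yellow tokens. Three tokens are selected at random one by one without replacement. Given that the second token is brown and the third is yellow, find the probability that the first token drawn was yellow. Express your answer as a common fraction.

P(first=yellow and the second token is brown and the third is yellow) = (10/21)·(11/20)·(9/19) = 33/266.
P(E) = Σ over first color = 55/399 + 33/266 = 11/42.
By Bayes, P(first=yellow | E) = 33/266 / 11/42 = 9/19 ≈ 0.4737.

9/19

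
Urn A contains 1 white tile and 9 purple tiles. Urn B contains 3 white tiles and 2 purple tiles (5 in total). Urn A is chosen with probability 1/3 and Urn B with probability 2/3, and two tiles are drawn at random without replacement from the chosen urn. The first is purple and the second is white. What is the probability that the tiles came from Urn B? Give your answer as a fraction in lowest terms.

6/7

P(E | Urn A) = 1/10; P(E | Urn B) = 3/10.
P(E) = 1/3·1/10 + 2/3·3/10 = 7/30.
By Bayes' rule, P(Urn B | E) = 1/5 / 7/30 = 6/7 ≈ 0.8571.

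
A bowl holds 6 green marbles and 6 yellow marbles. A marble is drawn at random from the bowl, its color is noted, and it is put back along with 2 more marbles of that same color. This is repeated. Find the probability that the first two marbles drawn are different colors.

Either yellow then green, or green then yellow; after the first draw the total is 14.
P = (6/12)·(6/14) + (6/12)·(6/14) = 3/7 ≈ 0.4286.

3/7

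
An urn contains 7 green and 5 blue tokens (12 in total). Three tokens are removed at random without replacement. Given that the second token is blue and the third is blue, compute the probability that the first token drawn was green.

7/10

P(first=green and the second token is blue and the third is blue) = (7/12)·(5/11)·(4/10) = 7/66.
P(E) = Σ over first color = 7/66 + 1/22 = 5/33.
By Bayes, P(first=green | E) = 7/66 / 5/33 = 7/10 ≈ 0.7000.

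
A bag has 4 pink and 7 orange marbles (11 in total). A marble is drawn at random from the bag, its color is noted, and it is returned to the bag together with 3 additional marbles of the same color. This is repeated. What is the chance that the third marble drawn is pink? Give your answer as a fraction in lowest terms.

Sum over the four possibilities for the first two draws (pink/not-pink each), tracking how the pink count and total change by +3 per draw.
P(third is pink) = 4/11 ≈ 0.3636. (In a Pólya urn every draw has the same marginal probability 4/11.)

4/11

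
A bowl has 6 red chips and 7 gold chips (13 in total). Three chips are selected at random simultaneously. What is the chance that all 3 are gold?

35/286

Unordered draws without replacement: count favorable combinations over C(13,3).
Favorable = C(6,0) · C(7,3) = 35; total = C(13,3) = 286.
P = 35/286 = 35/286 ≈ 0.1224.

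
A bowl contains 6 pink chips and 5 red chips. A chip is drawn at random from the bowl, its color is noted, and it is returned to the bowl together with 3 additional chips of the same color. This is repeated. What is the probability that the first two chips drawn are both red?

After a red draw the bowl holds 8 red out of 14.
P = (5/11)·(8/14) = 20/77 ≈ 0.2597.

20/77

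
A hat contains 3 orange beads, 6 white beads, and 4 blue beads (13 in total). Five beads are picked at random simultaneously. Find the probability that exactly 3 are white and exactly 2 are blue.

40/429

Unordered draws without replacement: count favorable combinations over C(13,5).
Favorable = C(3,0) · C(6,3) · C(4,2) = 120; total = C(13,5) = 1287.
P = 120/1287 = 40/429 ≈ 0.0932.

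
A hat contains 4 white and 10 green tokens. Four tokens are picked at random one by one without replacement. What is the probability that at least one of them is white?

113/143

Use the complement: P(at least one white) = 1 − P(no white).
P(none) = C(10,4)/C(14,4) = 210/1001.
So P = 1 − 210/1001 = 113/143 ≈ 0.7902.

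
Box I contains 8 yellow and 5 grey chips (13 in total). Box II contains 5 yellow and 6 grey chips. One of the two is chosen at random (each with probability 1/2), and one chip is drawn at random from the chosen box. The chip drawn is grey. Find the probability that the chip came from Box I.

55/133

P(grey | Box I) = 5/13; P(grey | Box II) = 6/11.
P(grey) = 1/2·5/13 + 1/2·6/11 = 133/286.
By Bayes' rule, P(Box I | grey) = 5/26 / 133/286 = 55/133 ≈ 0.4135.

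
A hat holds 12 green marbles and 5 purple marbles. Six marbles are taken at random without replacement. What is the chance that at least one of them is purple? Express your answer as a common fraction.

Use the complement: P(at least one purple) = 1 − P(no purple).
P(none) = C(12,6)/C(17,6) = 924/12376.
So P = 1 − 924/12376 = 409/442 ≈ 0.9253.

409/442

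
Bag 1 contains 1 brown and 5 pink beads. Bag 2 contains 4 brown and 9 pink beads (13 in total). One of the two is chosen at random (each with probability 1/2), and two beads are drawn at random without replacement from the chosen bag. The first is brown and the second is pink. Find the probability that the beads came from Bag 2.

P(E | Bag 1) = 1/6; P(E | Bag 2) = 3/13.
P(E) = 1/2·1/6 + 1/2·3/13 = 31/156.
By Bayes' rule, P(Bag 2 | E) = 3/26 / 31/156 = 18/31 ≈ 0.5806.

18/31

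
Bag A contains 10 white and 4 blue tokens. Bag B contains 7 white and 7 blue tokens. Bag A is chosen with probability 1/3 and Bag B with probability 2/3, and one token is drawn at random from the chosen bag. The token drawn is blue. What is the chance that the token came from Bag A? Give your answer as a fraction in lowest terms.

2/9

P(blue | Bag A) = 2/7; P(blue | Bag B) = 1/2.
P(blue) = 1/3·2/7 + 2/3·1/2 = 3/7.
By Bayes' rule, P(Bag A | blue) = 2/21 / 3/7 = 2/9 ≈ 0.2222.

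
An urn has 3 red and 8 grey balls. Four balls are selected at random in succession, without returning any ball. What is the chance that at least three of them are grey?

Sum the hypergeometric tail for j = 3,…,4 grey balls.
Favorable = C(8,3)·C(3,1) + C(8,4)·C(3,0) = 238; total = C(11,4) = 330.
P = 238/330 = 119/165 ≈ 0.7212.

119/165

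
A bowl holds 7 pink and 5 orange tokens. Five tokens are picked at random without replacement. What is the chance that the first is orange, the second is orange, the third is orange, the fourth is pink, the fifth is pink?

Multiply the conditional probability of each draw in order, without replacement, so each draw removes one from its color and from the total.
P = (5/12) · (4/11) · (3/10) · (7/9) · (6/8) = 7/264 ≈ 0.0265.

7/264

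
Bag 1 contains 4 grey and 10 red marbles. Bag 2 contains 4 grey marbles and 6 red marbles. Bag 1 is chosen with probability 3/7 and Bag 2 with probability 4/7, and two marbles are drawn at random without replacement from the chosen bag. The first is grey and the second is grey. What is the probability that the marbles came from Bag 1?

P(E | Bag 1) = 6/91; P(E | Bag 2) = 2/15.
P(E) = 3/7·6/91 + 4/7·2/15 = 998/9555.
By Bayes' rule, P(Bag 1 | E) = 18/637 / 998/9555 = 135/499 ≈ 0.2705.

135/499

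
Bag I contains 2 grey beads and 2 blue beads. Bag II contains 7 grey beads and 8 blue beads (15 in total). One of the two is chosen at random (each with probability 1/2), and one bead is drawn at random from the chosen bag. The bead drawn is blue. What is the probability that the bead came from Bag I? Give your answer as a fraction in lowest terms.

P(blue | Bag I) = 1/2; P(blue | Bag II) = 8/15.
P(blue) = 1/2·1/2 + 1/2·8/15 = 31/60.
By Bayes' rule, P(Bag I | blue) = 1/4 / 31/60 = 15/31 ≈ 0.4839.

15/31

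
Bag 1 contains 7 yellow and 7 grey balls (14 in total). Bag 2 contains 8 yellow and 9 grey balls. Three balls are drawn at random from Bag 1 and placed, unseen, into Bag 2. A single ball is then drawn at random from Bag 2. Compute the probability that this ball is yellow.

Condition on how many of the transferred balls are yellow (from Bag 1: 7 yellow of 14; then Bag 2 has 20 total).
  0 yellow: C(7,0)C(7,3)/C(14,3) = 5/52; then P = 8/20
  1 yellow: C(7,1)C(7,2)/C(14,3) = 21/52; then P = 9/20
  2 yellow: C(7,2)C(7,1)/C(14,3) = 21/52; then P = 10/20
  3 yellow: C(7,3)C(7,0)/C(14,3) = 5/52; then P = 11/20
P(yellow from Bag 2) = 19/40 ≈ 0.4750.

19/40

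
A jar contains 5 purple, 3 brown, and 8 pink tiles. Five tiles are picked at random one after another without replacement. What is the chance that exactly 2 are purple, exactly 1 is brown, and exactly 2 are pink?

5/26

Unordered draws without replacement: count favorable combinations over C(16,5).
Favorable = C(5,2) · C(3,1) · C(8,2) = 840; total = C(16,5) = 4368.
P = 840/4368 = 5/26 ≈ 0.1923.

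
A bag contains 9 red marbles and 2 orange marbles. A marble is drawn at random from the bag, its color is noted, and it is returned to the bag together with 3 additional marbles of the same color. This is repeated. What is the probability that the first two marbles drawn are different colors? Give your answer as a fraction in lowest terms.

18/77

Either red then orange, or orange then red; after the first draw the total is 14.
P = (9/11)·(2/14) + (2/11)·(9/14) = 18/77 ≈ 0.2338.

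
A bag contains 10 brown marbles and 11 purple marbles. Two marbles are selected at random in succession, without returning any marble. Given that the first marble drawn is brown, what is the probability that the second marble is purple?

11/20

After removing 1 brown, the bag has 11 purple out of 20 remaining.
P(second is purple | given) = 11/20 ≈ 0.5500.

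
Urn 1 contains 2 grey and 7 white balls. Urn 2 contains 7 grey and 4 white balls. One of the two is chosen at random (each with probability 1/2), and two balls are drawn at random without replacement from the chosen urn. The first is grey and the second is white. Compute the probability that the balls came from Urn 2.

P(E | Urn 1) = 7/36; P(E | Urn 2) = 14/55.
P(E) = 1/2·7/36 + 1/2·14/55 = 889/3960.
By Bayes' rule, P(Urn 2 | E) = 7/55 / 889/3960 = 72/127 ≈ 0.5669.

72/127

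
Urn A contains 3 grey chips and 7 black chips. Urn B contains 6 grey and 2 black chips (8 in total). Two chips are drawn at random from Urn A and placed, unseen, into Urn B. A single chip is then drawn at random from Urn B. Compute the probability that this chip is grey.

33/50

Condition on how many of the transferred chips are grey (from Urn A: 3 grey of 10; then Urn B has 10 total).
  0 grey: C(3,0)C(7,2)/C(10,2) = 7/15; then P = 6/10
  1 grey: C(3,1)C(7,1)/C(10,2) = 7/15; then P = 7/10
  2 grey: C(3,2)C(7,0)/C(10,2) = 1/15; then P = 8/10
P(grey from Urn B) = 33/50 ≈ 0.6600.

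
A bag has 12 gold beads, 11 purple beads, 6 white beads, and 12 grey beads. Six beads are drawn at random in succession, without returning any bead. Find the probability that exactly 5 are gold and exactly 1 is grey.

792/374699

Unordered draws without replacement: count favorable combinations over C(41,6).
Favorable = C(12,5) · C(11,0) · C(6,0) · C(12,1) = 9504; total = C(41,6) = 4496388.
P = 9504/4496388 = 792/374699 ≈ 0.0021.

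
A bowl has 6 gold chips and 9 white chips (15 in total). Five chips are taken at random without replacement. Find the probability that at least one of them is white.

999/1001

Use the complement: P(at least one white) = 1 − P(no white).
P(none) = C(6,5)/C(15,5) = 6/3003.
So P = 1 − 6/3003 = 999/1001 ≈ 0.9980.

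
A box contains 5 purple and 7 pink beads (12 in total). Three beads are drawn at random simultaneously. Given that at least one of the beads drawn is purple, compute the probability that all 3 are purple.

P(all 3 purple) = C(5,3)/C(12,3) = 1/22; P(at least one purple) = 1 − C(7,3)/C(12,3) = 37/44.
Since 'all 3 purple' ⊆ 'at least one purple', P(all 3 | at least one) = 1/22 / 37/44 = 2/37 ≈ 0.0541.

2/37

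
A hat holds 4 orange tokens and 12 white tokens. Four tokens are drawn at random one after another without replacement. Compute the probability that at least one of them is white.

1819/1820

Use the complement: P(at least one white) = 1 − P(no white).
P(none) = C(4,4)/C(16,4) = 1/1820.
So P = 1 − 1/1820 = 1819/1820 ≈ 0.9995.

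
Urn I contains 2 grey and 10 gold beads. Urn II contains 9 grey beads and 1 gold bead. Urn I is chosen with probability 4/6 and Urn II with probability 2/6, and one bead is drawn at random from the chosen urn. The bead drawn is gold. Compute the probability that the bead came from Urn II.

3/53

P(gold | Urn I) = 5/6; P(gold | Urn II) = 1/10.
P(gold) = 2/3·5/6 + 1/3·1/10 = 53/90.
By Bayes' rule, P(Urn II | gold) = 1/30 / 53/90 = 3/53 ≈ 0.0566.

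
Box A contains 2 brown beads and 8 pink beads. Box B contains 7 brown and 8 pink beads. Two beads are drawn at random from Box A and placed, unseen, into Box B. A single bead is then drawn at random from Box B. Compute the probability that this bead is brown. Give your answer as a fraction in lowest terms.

Condition on how many of the transferred beads are brown (from Box A: 2 brown of 10; then Box B has 17 total).
  0 brown: C(2,0)C(8,2)/C(10,2) = 28/45; then P = 7/17
  1 brown: C(2,1)C(8,1)/C(10,2) = 16/45; then P = 8/17
  2 brown: C(2,2)C(8,0)/C(10,2) = 1/45; then P = 9/17
P(brown from Box B) = 37/85 ≈ 0.4353.

37/85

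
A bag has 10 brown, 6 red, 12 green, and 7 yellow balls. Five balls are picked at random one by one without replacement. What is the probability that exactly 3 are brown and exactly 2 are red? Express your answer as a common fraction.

Unordered draws without replacement: count favorable combinations over C(35,5).
Favorable = C(10,3) · C(6,2) · C(12,0) · C(7,0) = 1800; total = C(35,5) = 324632.
P = 1800/324632 = 225/40579 ≈ 0.0055.

225/40579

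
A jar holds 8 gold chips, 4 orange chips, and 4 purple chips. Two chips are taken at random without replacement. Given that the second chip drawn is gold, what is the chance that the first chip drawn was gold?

7/15

P(first=gold and the second chip drawn is gold) = (8/16)·(7/15) = 7/30.
P(the second chip drawn is gold) = Σ over first color = 7/30 + 2/15 + 2/15 = 1/2.
By Bayes, P(first=gold | the second chip drawn is gold) = 7/30 / 1/2 = 7/15 ≈ 0.4667.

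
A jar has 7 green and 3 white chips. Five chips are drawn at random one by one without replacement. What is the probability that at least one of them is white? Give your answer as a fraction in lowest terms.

Use the complement: P(at least one white) = 1 − P(no white).
P(none) = C(7,5)/C(10,5) = 21/252.
So P = 1 − 21/252 = 11/12 ≈ 0.9167.

11/12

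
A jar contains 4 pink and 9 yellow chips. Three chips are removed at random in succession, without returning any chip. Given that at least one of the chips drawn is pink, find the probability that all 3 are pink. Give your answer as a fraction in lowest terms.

P(all 3 pink) = C(4,3)/C(13,3) = 2/143; P(at least one pink) = 1 − C(9,3)/C(13,3) = 101/143.
Since 'all 3 pink' ⊆ 'at least one pink', P(all 3 | at least one) = 2/143 / 101/143 = 2/101 ≈ 0.0198.

2/101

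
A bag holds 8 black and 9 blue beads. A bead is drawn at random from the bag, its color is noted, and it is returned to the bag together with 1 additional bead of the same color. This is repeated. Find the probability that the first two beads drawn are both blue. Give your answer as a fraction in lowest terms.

5/17

After a blue draw the bag holds 10 blue out of 18.
P = (9/17)·(10/18) = 5/17 ≈ 0.2941.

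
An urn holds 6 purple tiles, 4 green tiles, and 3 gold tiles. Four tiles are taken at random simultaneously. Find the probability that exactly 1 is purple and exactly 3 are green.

Unordered draws without replacement: count favorable combinations over C(13,4).
Favorable = C(6,1) · C(4,3) · C(3,0) = 24; total = C(13,4) = 715.
P = 24/715 = 24/715 ≈ 0.0336.

24/715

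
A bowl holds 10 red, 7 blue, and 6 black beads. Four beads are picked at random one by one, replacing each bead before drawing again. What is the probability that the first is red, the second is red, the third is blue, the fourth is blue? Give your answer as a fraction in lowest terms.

Multiply the conditional probability of each draw in order, with replacement (the composition resets each draw).
P = (10/23) · (10/23) · (7/23) · (7/23) = 4900/279841 ≈ 0.0175.

4900/279841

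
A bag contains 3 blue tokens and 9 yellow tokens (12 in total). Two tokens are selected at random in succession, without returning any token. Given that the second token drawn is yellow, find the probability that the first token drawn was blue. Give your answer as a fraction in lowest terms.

P(first=blue and the second token drawn is yellow) = (3/12)·(9/11) = 9/44.
P(the second token drawn is yellow) = Σ over first color = 9/44 + 6/11 = 3/4.
By Bayes, P(first=blue | the second token drawn is yellow) = 9/44 / 3/4 = 3/11 ≈ 0.2727.

3/11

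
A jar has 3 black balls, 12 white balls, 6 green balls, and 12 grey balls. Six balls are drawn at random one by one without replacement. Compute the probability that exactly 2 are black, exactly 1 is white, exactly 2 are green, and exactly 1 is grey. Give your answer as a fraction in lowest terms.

Unordered draws without replacement: count favorable combinations over C(33,6).
Favorable = C(3,2) · C(12,1) · C(6,2) · C(12,1) = 6480; total = C(33,6) = 1107568.
P = 6480/1107568 = 405/69223 ≈ 0.0059.

405/69223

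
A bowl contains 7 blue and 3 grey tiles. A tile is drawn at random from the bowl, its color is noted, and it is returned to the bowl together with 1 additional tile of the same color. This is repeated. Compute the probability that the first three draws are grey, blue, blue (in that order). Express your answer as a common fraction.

Track the composition after each reinforcement of +1.
P = (3/10) · (7/11) · (8/12) = 7/55 ≈ 0.1273.

7/55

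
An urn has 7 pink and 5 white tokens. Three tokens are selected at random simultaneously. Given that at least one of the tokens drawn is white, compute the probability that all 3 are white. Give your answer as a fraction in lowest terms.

P(all 3 white) = C(5,3)/C(12,3) = 1/22; P(at least one white) = 1 − C(7,3)/C(12,3) = 37/44.
Since 'all 3 white' ⊆ 'at least one white', P(all 3 | at least one) = 1/22 / 37/44 = 2/37 ≈ 0.0541.

2/37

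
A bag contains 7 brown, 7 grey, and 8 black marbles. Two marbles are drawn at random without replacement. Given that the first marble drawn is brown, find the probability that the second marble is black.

8/21

After removing 1 brown, the bag has 8 black out of 21 remaining.
P(second is black | given) = 8/21 ≈ 0.3810.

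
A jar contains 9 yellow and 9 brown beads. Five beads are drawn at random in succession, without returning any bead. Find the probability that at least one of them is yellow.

67/68

Use the complement: P(at least one yellow) = 1 − P(no yellow).
P(none) = C(9,5)/C(18,5) = 126/8568.
So P = 1 − 126/8568 = 67/68 ≈ 0.9853.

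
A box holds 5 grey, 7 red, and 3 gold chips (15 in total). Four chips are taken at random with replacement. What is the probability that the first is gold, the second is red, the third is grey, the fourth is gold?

Multiply the conditional probability of each draw in order, with replacement (the composition resets each draw).
P = (3/15) · (7/15) · (5/15) · (3/15) = 7/1125 ≈ 0.0062.

7/1125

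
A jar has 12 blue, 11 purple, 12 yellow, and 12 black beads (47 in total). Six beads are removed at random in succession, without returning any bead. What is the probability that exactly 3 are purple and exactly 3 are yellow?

1100/325381

Unordered draws without replacement: count favorable combinations over C(47,6).
Favorable = C(12,0) · C(11,3) · C(12,3) · C(12,0) = 36300; total = C(47,6) = 10737573.
P = 36300/10737573 = 1100/325381 ≈ 0.0034.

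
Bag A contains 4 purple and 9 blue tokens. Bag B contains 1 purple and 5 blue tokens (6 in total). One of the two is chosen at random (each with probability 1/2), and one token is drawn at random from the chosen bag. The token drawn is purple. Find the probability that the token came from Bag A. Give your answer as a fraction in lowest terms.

P(purple | Bag A) = 4/13; P(purple | Bag B) = 1/6.
P(purple) = 1/2·4/13 + 1/2·1/6 = 37/156.
By Bayes' rule, P(Bag A | purple) = 2/13 / 37/156 = 24/37 ≈ 0.6486.

24/37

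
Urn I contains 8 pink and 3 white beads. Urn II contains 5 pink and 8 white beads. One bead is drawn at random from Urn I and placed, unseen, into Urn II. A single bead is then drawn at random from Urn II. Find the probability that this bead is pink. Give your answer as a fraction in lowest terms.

9/22

Condition on how many of the transferred beads are pink (from Urn I: 8 pink of 11; then Urn II has 14 total).
  0 pink: C(8,0)C(3,1)/C(11,1) = 3/11; then P = 5/14
  1 pink: C(8,1)C(3,0)/C(11,1) = 8/11; then P = 6/14
P(pink from Urn II) = 9/22 ≈ 0.4091.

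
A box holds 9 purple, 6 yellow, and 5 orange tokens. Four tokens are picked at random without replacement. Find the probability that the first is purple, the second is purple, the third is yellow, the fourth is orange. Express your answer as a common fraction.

Multiply the conditional probability of each draw in order, without replacement, so each draw removes one from its color and from the total.
P = (9/20) · (8/19) · (6/18) · (5/17) = 6/323 ≈ 0.0186.

6/323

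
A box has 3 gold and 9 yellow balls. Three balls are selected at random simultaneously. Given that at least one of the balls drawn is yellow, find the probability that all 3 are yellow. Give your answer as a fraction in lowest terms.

28/73

P(all 3 yellow) = C(9,3)/C(12,3) = 21/55; P(at least one yellow) = 1 − C(3,3)/C(12,3) = 219/220.
Since 'all 3 yellow' ⊆ 'at least one yellow', P(all 3 | at least one) = 21/55 / 219/220 = 28/73 ≈ 0.3836.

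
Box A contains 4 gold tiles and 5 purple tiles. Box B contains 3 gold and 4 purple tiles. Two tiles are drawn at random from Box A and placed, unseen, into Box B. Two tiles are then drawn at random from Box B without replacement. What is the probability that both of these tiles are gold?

Condition on how many of the transferred tiles are gold (from Box A: 4 gold of 9; then Box B has 9 total).
  0 gold: C(4,0)C(5,2)/C(9,2) = 5/18; then P = C(3,2)/C(9,2) = 1/12
  1 gold: C(4,1)C(5,1)/C(9,2) = 5/9; then P = C(4,2)/C(9,2) = 1/6
  2 gold: C(4,2)C(5,0)/C(9,2) = 1/6; then P = C(5,2)/C(9,2) = 5/18
P(both gold) = 35/216 ≈ 0.1620.

35/216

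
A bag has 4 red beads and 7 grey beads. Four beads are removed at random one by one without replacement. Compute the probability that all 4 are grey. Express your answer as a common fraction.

Unordered draws without replacement: count favorable combinations over C(11,4).
Favorable = C(4,0) · C(7,4) = 35; total = C(11,4) = 330.
P = 35/330 = 7/66 ≈ 0.1061.

7/66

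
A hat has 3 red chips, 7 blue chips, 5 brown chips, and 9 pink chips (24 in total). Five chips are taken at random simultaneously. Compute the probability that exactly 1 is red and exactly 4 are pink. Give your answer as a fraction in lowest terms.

Unordered draws without replacement: count favorable combinations over C(24,5).
Favorable = C(3,1) · C(7,0) · C(5,0) · C(9,4) = 378; total = C(24,5) = 42504.
P = 378/42504 = 9/1012 ≈ 0.0089.

9/1012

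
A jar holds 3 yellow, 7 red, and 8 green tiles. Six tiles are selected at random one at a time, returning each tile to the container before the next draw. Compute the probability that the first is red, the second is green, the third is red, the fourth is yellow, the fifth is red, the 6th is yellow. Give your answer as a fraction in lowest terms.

Multiply the conditional probability of each draw in order, with replacement (the composition resets each draw).
P = (7/18) · (8/18) · (7/18) · (3/18) · (7/18) · (3/18) = 343/472392 ≈ 0.0007.

343/472392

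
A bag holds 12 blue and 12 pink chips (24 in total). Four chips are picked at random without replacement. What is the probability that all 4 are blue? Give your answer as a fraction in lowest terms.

Unordered draws without replacement: count favorable combinations over C(24,4).
Favorable = C(12,4) · C(12,0) = 495; total = C(24,4) = 10626.
P = 495/10626 = 15/322 ≈ 0.0466.

15/322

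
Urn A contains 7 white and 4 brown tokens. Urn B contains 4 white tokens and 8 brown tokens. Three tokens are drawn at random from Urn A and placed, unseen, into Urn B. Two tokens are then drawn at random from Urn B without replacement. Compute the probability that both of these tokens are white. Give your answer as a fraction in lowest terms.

Condition on how many of the transferred tokens are white (from Urn A: 7 white of 11; then Urn B has 15 total).
  0 white: C(7,0)C(4,3)/C(11,3) = 4/165; then P = C(4,2)/C(15,2) = 2/35
  1 white: C(7,1)C(4,2)/C(11,3) = 14/55; then P = C(5,2)/C(15,2) = 2/21
  2 white: C(7,2)C(4,1)/C(11,3) = 28/55; then P = C(6,2)/C(15,2) = 1/7
  3 white: C(7,3)C(4,0)/C(11,3) = 7/33; then P = C(7,2)/C(15,2) = 1/5
P(both white) = 271/1925 ≈ 0.1408.

271/1925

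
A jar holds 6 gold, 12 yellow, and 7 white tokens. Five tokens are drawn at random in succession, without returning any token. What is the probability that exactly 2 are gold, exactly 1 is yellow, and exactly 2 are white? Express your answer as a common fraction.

18/253

Unordered draws without replacement: count favorable combinations over C(25,5).
Favorable = C(6,2) · C(12,1) · C(7,2) = 3780; total = C(25,5) = 53130.
P = 3780/53130 = 18/253 ≈ 0.0711.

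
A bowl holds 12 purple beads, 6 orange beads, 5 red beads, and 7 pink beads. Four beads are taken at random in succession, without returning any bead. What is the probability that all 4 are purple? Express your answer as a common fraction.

Unordered draws without replacement: count favorable combinations over C(30,4).
Favorable = C(12,4) · C(6,0) · C(5,0) · C(7,0) = 495; total = C(30,4) = 27405.
P = 495/27405 = 11/609 ≈ 0.0181.

11/609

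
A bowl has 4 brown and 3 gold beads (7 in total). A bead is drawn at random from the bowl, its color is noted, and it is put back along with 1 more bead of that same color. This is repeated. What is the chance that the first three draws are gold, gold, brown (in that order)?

Track the composition after each reinforcement of +1.
P = (3/7) · (4/8) · (4/9) = 2/21 ≈ 0.0952.

2/21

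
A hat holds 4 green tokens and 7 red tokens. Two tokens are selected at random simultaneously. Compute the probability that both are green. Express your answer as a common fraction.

Unordered draws without replacement: count favorable combinations over C(11,2).
Favorable = C(4,2) · C(7,0) = 6; total = C(11,2) = 55.
P = 6/55 = 6/55 ≈ 0.1091.

6/55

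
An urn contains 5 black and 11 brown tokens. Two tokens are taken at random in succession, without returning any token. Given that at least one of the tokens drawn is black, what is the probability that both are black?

2/13

P(both black) = C(5,2)/C(16,2) = 1/12; P(at least one black) = 1 − C(11,2)/C(16,2) = 13/24.
Since 'both black' ⊆ 'at least one black', P(both | at least one) = 1/12 / 13/24 = 2/13 ≈ 0.1538.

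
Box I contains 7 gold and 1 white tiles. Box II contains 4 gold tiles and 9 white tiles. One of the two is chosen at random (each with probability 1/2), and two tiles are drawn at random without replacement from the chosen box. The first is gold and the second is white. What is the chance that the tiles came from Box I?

P(E | Box I) = 1/8; P(E | Box II) = 3/13.
P(E) = 1/2·1/8 + 1/2·3/13 = 37/208.
By Bayes' rule, P(Box I | E) = 1/16 / 37/208 = 13/37 ≈ 0.3514.

13/37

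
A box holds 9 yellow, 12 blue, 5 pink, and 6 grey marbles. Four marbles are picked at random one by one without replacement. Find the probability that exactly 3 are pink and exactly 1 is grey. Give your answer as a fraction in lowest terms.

3/1798

Unordered draws without replacement: count favorable combinations over C(32,4).
Favorable = C(9,0) · C(12,0) · C(5,3) · C(6,1) = 60; total = C(32,4) = 35960.
P = 60/35960 = 3/1798 ≈ 0.0017.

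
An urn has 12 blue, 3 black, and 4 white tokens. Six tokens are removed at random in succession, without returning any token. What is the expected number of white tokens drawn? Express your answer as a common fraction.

24/19

By linearity of expectation, E[X] = Σ P(draw i is white); by symmetry each draw (even without replacement) has P(white) = 4/19.
E[X] = 6 · 4/19 = 24/19 ≈ 1.2632.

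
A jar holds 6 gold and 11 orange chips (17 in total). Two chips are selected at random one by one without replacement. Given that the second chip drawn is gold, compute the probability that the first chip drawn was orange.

P(first=orange and the second chip drawn is gold) = (11/17)·(6/16) = 33/136.
P(the second chip drawn is gold) = Σ over first color = 15/136 + 33/136 = 6/17.
By Bayes, P(first=orange | the second chip drawn is gold) = 33/136 / 6/17 = 11/16 ≈ 0.6875.

11/16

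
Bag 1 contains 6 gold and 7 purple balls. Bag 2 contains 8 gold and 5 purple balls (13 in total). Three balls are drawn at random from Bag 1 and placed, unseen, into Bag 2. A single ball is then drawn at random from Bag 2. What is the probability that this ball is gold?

61/104

Condition on how many of the transferred balls are gold (from Bag 1: 6 gold of 13; then Bag 2 has 16 total).
  0 gold: C(6,0)C(7,3)/C(13,3) = 35/286; then P = 8/16
  1 gold: C(6,1)C(7,2)/C(13,3) = 63/143; then P = 9/16
  2 gold: C(6,2)C(7,1)/C(13,3) = 105/286; then P = 10/16
  3 gold: C(6,3)C(7,0)/C(13,3) = 10/143; then P = 11/16
P(gold from Bag 2) = 61/104 ≈ 0.5865.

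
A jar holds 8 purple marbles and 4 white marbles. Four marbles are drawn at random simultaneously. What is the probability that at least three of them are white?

Sum the hypergeometric tail for j = 3,…,4 white marbles.
Favorable = C(4,3)·C(8,1) + C(4,4)·C(8,0) = 33; total = C(12,4) = 495.
P = 33/495 = 1/15 ≈ 0.0667.

1/15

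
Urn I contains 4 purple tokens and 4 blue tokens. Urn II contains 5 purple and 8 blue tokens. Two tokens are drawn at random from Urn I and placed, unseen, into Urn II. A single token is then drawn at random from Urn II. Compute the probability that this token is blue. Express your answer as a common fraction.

Condition on how many of the transferred tokens are blue (from Urn I: 4 blue of 8; then Urn II has 15 total).
  0 blue: C(4,0)C(4,2)/C(8,2) = 3/14; then P = 8/15
  1 blue: C(4,1)C(4,1)/C(8,2) = 4/7; then P = 9/15
  2 blue: C(4,2)C(4,0)/C(8,2) = 3/14; then P = 10/15
P(blue from Urn II) = 3/5 ≈ 0.6000.

3/5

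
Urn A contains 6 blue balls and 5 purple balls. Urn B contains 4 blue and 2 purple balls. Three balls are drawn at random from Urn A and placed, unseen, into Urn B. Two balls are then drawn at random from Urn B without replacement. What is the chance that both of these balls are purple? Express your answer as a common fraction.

47/396

Condition on how many of the transferred balls are purple (from Urn A: 5 purple of 11; then Urn B has 9 total).
  0 purple: C(5,0)C(6,3)/C(11,3) = 4/33; then P = C(2,2)/C(9,2) = 1/36
  1 purple: C(5,1)C(6,2)/C(11,3) = 5/11; then P = C(3,2)/C(9,2) = 1/12
  2 purple: C(5,2)C(6,1)/C(11,3) = 4/11; then P = C(4,2)/C(9,2) = 1/6
  3 purple: C(5,3)C(6,0)/C(11,3) = 2/33; then P = C(5,2)/C(9,2) = 5/18
P(both purple) = 47/396 ≈ 0.1187.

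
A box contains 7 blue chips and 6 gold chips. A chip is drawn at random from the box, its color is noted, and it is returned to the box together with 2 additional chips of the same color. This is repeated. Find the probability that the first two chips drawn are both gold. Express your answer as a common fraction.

16/65

After a gold draw the box holds 8 gold out of 15.
P = (6/13)·(8/15) = 16/65 ≈ 0.2462.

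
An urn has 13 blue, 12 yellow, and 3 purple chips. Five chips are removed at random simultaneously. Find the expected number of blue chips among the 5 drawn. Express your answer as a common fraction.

By linearity of expectation, E[X] = Σ P(draw i is blue); by symmetry each draw (even without replacement) has P(blue) = 13/28.
E[X] = 5 · 13/28 = 65/28 ≈ 2.3214.

65/28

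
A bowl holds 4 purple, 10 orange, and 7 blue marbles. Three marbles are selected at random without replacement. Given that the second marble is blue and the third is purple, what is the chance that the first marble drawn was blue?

P(first=blue and the second marble is blue and the third is purple) = (7/21)·(6/20)·(4/19) = 2/95.
P(E) = Σ over first color = 1/95 + 2/57 + 2/95 = 1/15.
By Bayes, P(first=blue | E) = 2/95 / 1/15 = 6/19 ≈ 0.3158.

6/19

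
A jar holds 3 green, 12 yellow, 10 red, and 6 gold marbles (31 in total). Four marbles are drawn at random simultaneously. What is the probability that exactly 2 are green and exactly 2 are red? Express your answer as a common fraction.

27/6293

Unordered draws without replacement: count favorable combinations over C(31,4).
Favorable = C(3,2) · C(12,0) · C(10,2) · C(6,0) = 135; total = C(31,4) = 31465.
P = 135/31465 = 27/6293 ≈ 0.0043.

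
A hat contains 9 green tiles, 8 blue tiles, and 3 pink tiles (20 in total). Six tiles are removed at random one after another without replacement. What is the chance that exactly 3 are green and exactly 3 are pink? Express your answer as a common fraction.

Unordered draws without replacement: count favorable combinations over C(20,6).
Favorable = C(9,3) · C(8,0) · C(3,3) = 84; total = C(20,6) = 38760.
P = 84/38760 = 7/3230 ≈ 0.0022.

7/3230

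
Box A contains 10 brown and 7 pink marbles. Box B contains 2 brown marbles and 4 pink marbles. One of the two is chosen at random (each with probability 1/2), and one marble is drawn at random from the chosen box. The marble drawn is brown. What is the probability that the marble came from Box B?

17/47

P(brown | Box A) = 10/17; P(brown | Box B) = 1/3.
P(brown) = 1/2·10/17 + 1/2·1/3 = 47/102.
By Bayes' rule, P(Box B | brown) = 1/6 / 47/102 = 17/47 ≈ 0.3617.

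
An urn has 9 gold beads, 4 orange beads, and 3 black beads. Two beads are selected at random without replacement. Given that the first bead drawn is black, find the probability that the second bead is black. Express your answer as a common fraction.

2/15

After removing 1 black, the urn has 2 black out of 15 remaining.
P(second is black | given) = 2/15 ≈ 0.1333.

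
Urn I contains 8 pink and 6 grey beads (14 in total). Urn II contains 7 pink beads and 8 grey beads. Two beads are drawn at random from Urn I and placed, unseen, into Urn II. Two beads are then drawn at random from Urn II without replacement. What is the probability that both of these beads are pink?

381/1768

Condition on how many of the transferred beads are pink (from Urn I: 8 pink of 14; then Urn II has 17 total).
  0 pink: C(8,0)C(6,2)/C(14,2) = 15/91; then P = C(7,2)/C(17,2) = 21/136
  1 pink: C(8,1)C(6,1)/C(14,2) = 48/91; then P = C(8,2)/C(17,2) = 7/34
  2 pink: C(8,2)C(6,0)/C(14,2) = 4/13; then P = C(9,2)/C(17,2) = 9/34
P(both pink) = 381/1768 ≈ 0.2155.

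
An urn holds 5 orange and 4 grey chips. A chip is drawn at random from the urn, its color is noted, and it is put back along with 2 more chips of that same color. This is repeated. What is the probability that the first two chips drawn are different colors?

40/99

Either orange then grey, or grey then orange; after the first draw the total is 11.
P = (5/9)·(4/11) + (4/9)·(5/11) = 40/99 ≈ 0.4040.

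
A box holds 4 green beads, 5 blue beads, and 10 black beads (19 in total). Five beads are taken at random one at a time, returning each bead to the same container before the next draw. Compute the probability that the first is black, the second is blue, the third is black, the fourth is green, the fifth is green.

8000/2476099

Multiply the conditional probability of each draw in order, with replacement (the composition resets each draw).
P = (10/19) · (5/19) · (10/19) · (4/19) · (4/19) = 8000/2476099 ≈ 0.0032.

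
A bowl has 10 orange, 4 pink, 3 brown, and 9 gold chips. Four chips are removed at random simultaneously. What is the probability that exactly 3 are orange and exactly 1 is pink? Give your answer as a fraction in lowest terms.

48/1495

Unordered draws without replacement: count favorable combinations over C(26,4).
Favorable = C(10,3) · C(4,1) · C(3,0) · C(9,0) = 480; total = C(26,4) = 14950.
P = 480/14950 = 48/1495 ≈ 0.0321.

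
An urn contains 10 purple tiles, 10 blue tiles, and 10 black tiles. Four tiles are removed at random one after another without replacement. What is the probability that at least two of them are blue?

Sum the hypergeometric tail for j = 2,…,4 blue tiles.
Favorable = C(10,2)·C(20,2) + C(10,3)·C(20,1) + C(10,4)·C(20,0) = 11160; total = C(30,4) = 27405.
P = 11160/27405 = 248/609 ≈ 0.4072.

248/609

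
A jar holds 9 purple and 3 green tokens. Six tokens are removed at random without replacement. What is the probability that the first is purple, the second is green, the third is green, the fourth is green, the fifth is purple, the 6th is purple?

1/220

Multiply the conditional probability of each draw in order, without replacement, so each draw removes one from its color and from the total.
P = (9/12) · (3/11) · (2/10) · (1/9) · (8/8) · (7/7) = 1/220 ≈ 0.0045.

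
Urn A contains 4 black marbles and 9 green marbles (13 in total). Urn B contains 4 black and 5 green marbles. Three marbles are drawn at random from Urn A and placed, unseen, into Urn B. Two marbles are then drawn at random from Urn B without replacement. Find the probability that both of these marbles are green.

283/858

Condition on how many of the transferred marbles are green (from Urn A: 9 green of 13; then Urn B has 12 total).
  0 green: C(9,0)C(4,3)/C(13,3) = 2/143; then P = C(5,2)/C(12,2) = 5/33
  1 green: C(9,1)C(4,2)/C(13,3) = 27/143; then P = C(6,2)/C(12,2) = 5/22
  2 green: C(9,2)C(4,1)/C(13,3) = 72/143; then P = C(7,2)/C(12,2) = 7/22
  3 green: C(9,3)C(4,0)/C(13,3) = 42/143; then P = C(8,2)/C(12,2) = 14/33
P(both green) = 283/858 ≈ 0.3298.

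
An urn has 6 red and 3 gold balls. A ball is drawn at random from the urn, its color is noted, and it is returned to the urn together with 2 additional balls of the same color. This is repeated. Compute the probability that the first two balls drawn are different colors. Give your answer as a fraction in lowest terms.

4/11

Either gold then red, or red then gold; after the first draw the total is 11.
P = (3/9)·(6/11) + (6/9)·(3/11) = 4/11 ≈ 0.3636.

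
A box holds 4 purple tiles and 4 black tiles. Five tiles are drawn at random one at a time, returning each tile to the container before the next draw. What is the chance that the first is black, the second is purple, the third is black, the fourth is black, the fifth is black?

1/32

Multiply the conditional probability of each draw in order, with replacement (the composition resets each draw).
P = (4/8) · (4/8) · (4/8) · (4/8) · (4/8) = 1/32 ≈ 0.0312.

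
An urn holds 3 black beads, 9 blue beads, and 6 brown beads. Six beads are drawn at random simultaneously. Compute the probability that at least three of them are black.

Sum the hypergeometric tail for j = 3,…,3 black beads.
Favorable = C(3,3)·C(15,3) = 455; total = C(18,6) = 18564.
P = 455/18564 = 5/204 ≈ 0.0245.

5/204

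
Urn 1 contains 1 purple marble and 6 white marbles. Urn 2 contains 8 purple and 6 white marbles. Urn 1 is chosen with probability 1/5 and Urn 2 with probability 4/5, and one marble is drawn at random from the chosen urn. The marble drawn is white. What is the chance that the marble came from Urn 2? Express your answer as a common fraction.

2/3

P(white | Urn 1) = 6/7; P(white | Urn 2) = 3/7.
P(white) = 1/5·6/7 + 4/5·3/7 = 18/35.
By Bayes' rule, P(Urn 2 | white) = 12/35 / 18/35 = 2/3 ≈ 0.6667.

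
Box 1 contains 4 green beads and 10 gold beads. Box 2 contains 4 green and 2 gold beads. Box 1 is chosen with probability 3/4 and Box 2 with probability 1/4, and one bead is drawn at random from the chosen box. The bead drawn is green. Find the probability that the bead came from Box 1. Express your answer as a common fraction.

P(green | Box 1) = 2/7; P(green | Box 2) = 2/3.
P(green) = 3/4·2/7 + 1/4·2/3 = 8/21.
By Bayes' rule, P(Box 1 | green) = 3/14 / 8/21 = 9/16 ≈ 0.5625.

9/16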